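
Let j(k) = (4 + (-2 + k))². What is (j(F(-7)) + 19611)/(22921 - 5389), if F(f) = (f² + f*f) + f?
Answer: 785/487 ≈ 1.6119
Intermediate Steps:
F(f) = f + 2*f² (F(f) = (f² + f²) + f = 2*f² + f = f + 2*f²)
j(k) = (2 + k)²
(j(F(-7)) + 19611)/(22921 - 5389) = ((2 - 7*(1 + 2*(-7)))² + 19611)/(22921 - 5389) = ((2 - 7*(1 - 14))² + 19611)/17532 = ((2 - 7*(-13))² + 19611)*(1/17532) = ((2 + 91)² + 19611)*(1/17532) = (93² + 19611)*(1/17532) = (8649 + 19611)*(1/17532) = 28260*(1/17532) = 785/487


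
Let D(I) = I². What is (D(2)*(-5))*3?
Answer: -60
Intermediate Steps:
(D(2)*(-5))*3 = (2²*(-5))*3 = (4*(-5))*3 = -20*3 = -60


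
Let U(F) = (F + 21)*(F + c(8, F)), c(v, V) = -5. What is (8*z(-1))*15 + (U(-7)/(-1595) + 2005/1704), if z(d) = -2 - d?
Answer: -322661353/2717880 ≈ -118.72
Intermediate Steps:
U(F) = (-5 + F)*(21 + F) (U(F) = (F + 21)*(F - 5) = (21 + F)*(-5 + F) = (-5 + F)*(21 + F))
(8*z(-1))*15 + (U(-7)/(-1595) + 2005/1704) = (8*(-2 - 1*(-1)))*15 + ((-105 + (-7)**2 + 16*(-7))/(-1595) + 2005/1704) = (8*(-2 + 1))*15 + ((-105 + 49 - 112)*(-1/1595) + 2005*(1/1704)) = (8*(-1))*15 + (-168*(-1/1595) + 2005/1704) = -8*15 + (168/1595 + 2005/1704) = -120 + 3484247/2717880 = -322661353/2717880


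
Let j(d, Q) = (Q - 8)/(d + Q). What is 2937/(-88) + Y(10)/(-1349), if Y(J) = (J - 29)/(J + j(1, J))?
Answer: -265387/7952 ≈ -33.374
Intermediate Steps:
j(d, Q) = (-8 + Q)/(Q + d)
Y(J) = (-29 + J)/(J + (-8 + J)/(1 + J)) (Y(J) = (J - 29)/(J + (-8 + J)/(J + 1)) = (-29 + J)/(J + (-8 + J)/(1 + J)))
2937/(-88) + Y(10)/(-1349) = 2937/(-88) + ((1 + 10)*(-29 + 10)/(-8 + 10 + 10*(1 + 10)))/(-1349) = 2937*(-1/88) + (11*(-19)/(-8 + 10 + 10*11))*(-1/1349) = -267/8 + (11*(-19)/(-8 + 10 + 110))*(-1/1349) = -267/8 + (11*(-19)/112)*(-1/1349) = -267/8 + ((1/112)*11*(-19))*(-1/1349) = -267/8 - 209/112*(-1/1349) = -267/8 + 11/7952 = -265387/7952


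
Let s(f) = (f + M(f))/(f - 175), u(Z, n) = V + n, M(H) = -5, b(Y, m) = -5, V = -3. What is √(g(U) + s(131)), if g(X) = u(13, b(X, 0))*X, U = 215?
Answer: I*√833866/22 ≈ 41.507*I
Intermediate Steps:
u(Z, n) = -3 + n
g(X) = -8*X (g(X) = (-3 - 5)*X = -8*X)
s(f) = (-5 + f)/(-175 + f) (s(f) = (f - 5)/(f - 175) = (-5 + f)/(-175 + f))
√(g(U) + s(131)) = √(-8*215 + (-5 + 131)/(-175 + 131)) = √(-1720 + 126/(-44)) = √(-1720 - 1/44*126) = √(-1720 - 63/22) = √(-37903/22) = I*√833866/22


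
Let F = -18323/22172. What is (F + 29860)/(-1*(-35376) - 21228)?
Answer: 24519911/11618128 ≈ 2.1105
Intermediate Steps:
F = -18323/22172 (F = -18323*1/22172 = -18323/22172 ≈ -0.82640)
(F + 29860)/(-1*(-35376) - 21228) = (-18323/22172 + 29860)/(-1*(-35376) - 21228) = 662037597/(22172*(35376 - 21228)) = (662037597/22172)/14148 = (662037597/22172)*(1/14148) = 24519911/11618128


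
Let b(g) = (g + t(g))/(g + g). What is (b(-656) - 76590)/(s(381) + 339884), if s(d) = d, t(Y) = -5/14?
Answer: -1406795931/6249987520 ≈ -0.22509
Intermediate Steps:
t(Y) = -5/14 (t(Y) = -5*1/14 = -5/14)
b(g) = (-5/14 + g)/(2*g) (b(g) = (g - 5/14)/(g + g) = (-5/14 + g)/((2*g)) = (-5/14 + g)*(1/(2*g)) = (-5/14 + g)/(2*g))
(b(-656) - 76590)/(s(381) + 339884) = ((1/28)*(-5 + 14*(-656))/(-656) - 76590)/(381 + 339884) = ((1/28)*(-1/656)*(-5 - 9184) - 76590)/340265 = ((1/28)*(-1/656)*(-9189) - 76590)*(1/340265) = (9189/18368 - 76590)*(1/340265) = -1406795931/18368*1/340265 = -1406795931/6249987520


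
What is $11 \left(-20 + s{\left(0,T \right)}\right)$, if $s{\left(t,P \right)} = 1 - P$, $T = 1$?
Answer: $-220$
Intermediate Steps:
$11 \left(-20 + s{\left(0,T \right)}\right) = 11 \left(-20 + \left(1 - 1\right)\right) = 11 \left(-20 + 0\right) = 11 \left(-20\right) = -220$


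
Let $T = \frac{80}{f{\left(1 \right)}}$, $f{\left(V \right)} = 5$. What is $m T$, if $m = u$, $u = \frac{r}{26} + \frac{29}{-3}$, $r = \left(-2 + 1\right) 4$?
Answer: $- \frac{6128}{39} \approx -157.13$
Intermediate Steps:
$r = -4$ ($r = \left(-1\right) 4 = -4$)
$T = 16$ ($T = \frac{80}{5} = 80 \cdot \frac{1}{5} = 16$)
$u = - \frac{383}{39}$ ($u = - \frac{4}{26} + \frac{29}{-3} = \left(-4\right) \frac{1}{26} + 29 \left(- \frac{1}{3}\right) = - \frac{2}{13} - \frac{29}{3} = - \frac{383}{39} \approx -9.8205$)
$m = - \frac{383}{39} \approx -9.8205$
$m T = \left(- \frac{383}{39}\right) 16 = - \frac{6128}{39}$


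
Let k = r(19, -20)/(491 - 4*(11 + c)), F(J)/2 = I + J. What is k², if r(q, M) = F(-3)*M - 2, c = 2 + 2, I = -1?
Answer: 24964/185761 ≈ 0.13439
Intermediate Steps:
c = 4
F(J) = -2 + 2*J (F(J) = 2*(-1 + J) = -2 + 2*J)
r(q, M) = -2 - 8*M (r(q, M) = (-2 + 2*(-3))*M - 2 = (-2 - 6)*M - 2 = -8*M - 2 = -2 - 8*M)
k = 158/431 (k = (-2 - 8*(-20))/(491 - 4*(11 + 4)) = (-2 + 160)/(491 - 4*15) = 158/(491 - 60) = 158/431 ≈ 0.36659)
k² = (158/431)² = 24964/185761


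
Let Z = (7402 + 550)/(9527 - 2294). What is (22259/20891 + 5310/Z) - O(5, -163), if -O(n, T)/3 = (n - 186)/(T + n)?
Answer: 31722978097415/6561946664 ≈ 4834.4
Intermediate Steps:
O(n, T) = -3*(-186 + n)/(T + n) (O(n, T) = -3*(n - 186)/(T + n) = -3*(-186 + n)/(T + n))
Z = 7952/7233 ≈ 1.0994
(22259/20891 + 5310/Z) - O(5, -163) = (22259/20891 + 5310/(7952/7233)) - 3*(186 - 1*5)/(-163 + 5) = (22259*(1/20891) + 5310*(7233/7952)) - 3*(186 - 5)/(-158) = (22259/20891 + 19203615/3976) - 3*(-1)*181/158 = 401271222749/83062616 - 1*(-543/158) = 401271222749/83062616 + 543/158 = 31722978097415/6561946664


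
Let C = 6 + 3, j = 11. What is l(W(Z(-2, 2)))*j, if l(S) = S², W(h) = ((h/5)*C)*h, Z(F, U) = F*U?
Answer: 228096/25 ≈ 9123.8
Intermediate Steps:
C = 9
W(h) = 9*h²/5 (W(h) = ((h/5)*9)*h = (9*h/5)*h = 9*h²/5)
l(W(Z(-2, 2)))*j = (9*(-2*2)²/5)²*11 = ((9/5)*(-4)²)²*11 = ((9/5)*16)²*11 = (144/5)²*11 = (20736/25)*11 = 228096/25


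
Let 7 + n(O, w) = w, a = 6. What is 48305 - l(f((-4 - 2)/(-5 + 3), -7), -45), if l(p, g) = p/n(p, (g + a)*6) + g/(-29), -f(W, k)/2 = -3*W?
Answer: 337593322/6989 ≈ 48304.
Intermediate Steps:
n(O, w) = -7 + w
f(W, k) = 6*W (f(W, k) = -(-6)*W = 6*W)
l(p, g) = -g/29 + p/(29 + 6*g) (l(p, g) = p/(-7 + (g + 6)*6) + g/(-29) = p/(-7 + (6 + g)*6) + g*(-1/29) = p/(-7 + (36 + 6*g)) - g/29 = p/(29 + 6*g) - g/29 = -g/29 + p/(29 + 6*g))
48305 - l(f((-4 - 2)/(-5 + 3), -7), -45) = 48305 - (29*(6*((-4 - 2)/(-5 + 3))) - 1*(-45)*(29 + 6*(-45)))/(29*(29 + 6*(-45))) = 48305 - (29*(6*(-6/(-2))) - 1*(-45)*(29 - 270))/(29*(29 - 270)) = 48305 - (29*(6*(-6*(-1/2))) - 1*(-45)*(-241))/(29*(-241)) = 48305 - (-1)*(29*(6*3) - 10845)/(29*241) = 48305 - (-1)*(29*18 - 10845)/(29*241) = 48305 - (-1)*(522 - 10845)/(29*241) = 48305 - (-1)*(-10323)/(29*241) = 48305 - 1*10323/6989 = 48305 - 10323/6989 = 337593322/6989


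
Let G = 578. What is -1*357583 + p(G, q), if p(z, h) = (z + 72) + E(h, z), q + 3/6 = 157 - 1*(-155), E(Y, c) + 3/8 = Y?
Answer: -2852975/8 ≈ -3.5662e+5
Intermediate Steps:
E(Y, c) = -3/8 + Y
q = 623/2 (q = -½ + (157 - 1*(-155)) = -½ + (157 + 155) = -½ + 312 = 623/2 ≈ 311.50)
p(z, h) = 573/8 + h + z (p(z, h) = (z + 72) + (-3/8 + h) = (72 + z) + (-3/8 + h) = 573/8 + h + z)
-1*357583 + p(G, q) = -1*357583 + (573/8 + 623/2 + 578) = -357583 + 7689/8 = -2852975/8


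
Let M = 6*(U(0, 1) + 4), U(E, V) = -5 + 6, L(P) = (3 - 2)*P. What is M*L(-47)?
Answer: -1410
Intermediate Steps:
L(P) = P (L(P) = 1*P = P)
U(E, V) = 1
M = 30 (M = 6*(1 + 4) = 6*5 = 30)
M*L(-47) = 30*(-47) = -1410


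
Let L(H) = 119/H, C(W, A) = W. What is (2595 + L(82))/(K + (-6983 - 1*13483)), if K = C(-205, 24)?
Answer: -212909/1695022 ≈ -0.12561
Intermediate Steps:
K = -205
(2595 + L(82))/(K + (-6983 - 1*13483)) = (2595 + 119/82)/(-205 + (-6983 - 1*13483)) = (2595 + 119*(1/82))/(-205 + (-6983 - 13483)) = (2595 + 119/82)/(-205 - 20466) = (212909/82)/(-20671) = (212909/82)*(-1/20671) = -212909/1695022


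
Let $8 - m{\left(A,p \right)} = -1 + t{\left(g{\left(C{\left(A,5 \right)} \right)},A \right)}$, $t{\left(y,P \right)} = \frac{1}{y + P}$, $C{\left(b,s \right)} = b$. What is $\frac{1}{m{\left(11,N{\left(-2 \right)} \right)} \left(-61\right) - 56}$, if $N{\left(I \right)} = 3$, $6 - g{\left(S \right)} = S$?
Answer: $- \frac{6}{3569} \approx -0.0016811$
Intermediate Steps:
$g{\left(S \right)} = 6 - S$
$t{\left(y,P \right)} = \frac{1}{P + y}$
$m{\left(A,p \right)} = \frac{53}{6}$ ($m{\left(A,p \right)} = 8 - \left(-1 + \frac{1}{A - \left(-6 + A\right)}\right) = 8 - \left(-1 + \frac{1}{6}\right) = 8 - - \frac{5}{6} = 8 + \frac{5}{6} = \frac{53}{6}$)
$\frac{1}{m{\left(11,N{\left(-2 \right)} \right)} \left(-61\right) - 56} = \frac{1}{\frac{53}{6} \left(-61\right) - 56} = \frac{1}{- \frac{3233}{6} - 56} = \frac{1}{- \frac{3569}{6}} = - \frac{6}{3569}$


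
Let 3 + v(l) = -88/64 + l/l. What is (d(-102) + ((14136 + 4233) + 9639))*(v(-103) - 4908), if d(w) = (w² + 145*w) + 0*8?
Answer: -464066001/4 ≈ -1.1602e+8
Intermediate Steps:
v(l) = -27/8 (v(l) = -3 + (-88/64 + l/l) = -3 + (-88*1/64 + 1) = -3 + (-11/8 + 1) = -3 - 3/8 = -27/8)
d(w) = w² + 145*w (d(w) = (w² + 145*w) + 0 = w² + 145*w)
(d(-102) + ((14136 + 4233) + 9639))*(v(-103) - 4908) = (-102*(145 - 102) + ((14136 + 4233) + 9639))*(-27/8 - 4908) = (-102*43 + (18369 + 9639))*(-39291/8) = (-4386 + 28008)*(-39291/8) = 23622*(-39291/8) = -464066001/4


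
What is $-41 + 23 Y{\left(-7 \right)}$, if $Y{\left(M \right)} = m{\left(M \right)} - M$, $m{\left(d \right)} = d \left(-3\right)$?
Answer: $603$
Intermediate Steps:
$m{\left(d \right)} = - 3 d$
$Y{\left(M \right)} = - 4 M$ ($Y{\left(M \right)} = - 3 M - M = - 4 M$)
$-41 + 23 Y{\left(-7 \right)} = -41 + 23 \left(\left(-4\right) \left(-7\right)\right) = -41 + 23 \cdot 28 = -41 + 644 = 603$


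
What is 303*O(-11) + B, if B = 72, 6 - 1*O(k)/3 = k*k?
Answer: -104463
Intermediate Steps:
O(k) = 18 - 3*k² (O(k) = 18 - 3*k*k = 18 - 3*k²)
303*O(-11) + B = 303*(18 - 3*(-11)²) + 72 = 303*(18 - 3*121) + 72 = 303*(18 - 363) + 72 = 303*(-345) + 72 = -104535 + 72 = -104463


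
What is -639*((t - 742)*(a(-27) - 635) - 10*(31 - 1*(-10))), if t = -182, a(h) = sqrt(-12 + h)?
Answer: -374664870 + 590436*I*sqrt(39) ≈ -3.7466e+8 + 3.6873e+6*I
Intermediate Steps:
-639*((t - 742)*(a(-27) - 635) - 10*(31 - 1*(-10))) = -639*((-182 - 742)*(sqrt(-12 - 27) - 635) - 10*(31 - 1*(-10))) = -639*(-924*(sqrt(-39) - 635) - 10*(31 + 10)) = -639*(-924*(I*sqrt(39) - 635) - 10*41) = -639*(-924*(-635 + I*sqrt(39)) - 410) = -639*((586740 - 924*I*sqrt(39)) - 410) = -639*(586330 - 924*I*sqrt(39)) = -374664870 + 590436*I*sqrt(39)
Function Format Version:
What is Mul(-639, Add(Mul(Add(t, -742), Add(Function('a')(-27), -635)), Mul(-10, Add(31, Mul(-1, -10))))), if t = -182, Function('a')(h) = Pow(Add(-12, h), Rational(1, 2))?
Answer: Add(-374664870, Mul(590436, I, Pow(39, Rational(1, 2)))) ≈ Add(-3.7466e+8, Mul(3.6873e+6, I))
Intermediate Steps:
Mul(-639, Add(Mul(Add(t, -742), Add(Function('a')(-27), -635)), Mul(-10, Add(31, Mul(-1, -10))))) = Mul(-639, Add(Mul(Add(-182, -742), Add(Pow(Add(-12, -27), Rational(1, 2)), -635)), Mul(-10, Add(31, Mul(-1, -10))))) = Mul(-639, Add(Mul(-924, Add(Pow(-39, Rational(1, 2)), -635)), Mul(-10, Add(31, 10)))) = Mul(-639, Add(Mul(-924, Add(Mul(I, Pow(39, Rational(1, 2))), -635)), Mul(-10, 41))) = Mul(-639, Add(Mul(-924, Add(-635, Mul(I, Pow(39, Rational(1, 2))))), -410)) = Mul(-639, Add(Add(586740, Mul(-924, I, Pow(39, Rational(1, 2)))), -410)) = Mul(-639, Add(586330, Mul(-924, I, Pow(39, Rational(1, 2))))) = Add(-374664870, Mul(590436, I, Pow(39, Rational(1, 2))))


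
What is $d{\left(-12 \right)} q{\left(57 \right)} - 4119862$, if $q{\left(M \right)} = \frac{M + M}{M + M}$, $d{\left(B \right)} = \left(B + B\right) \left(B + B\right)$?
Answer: $-4119286$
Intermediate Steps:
$d{\left(B \right)} = 4 B^{2}$ ($d{\left(B \right)} = 2 B 2 B = 4 B^{2}$)
$q{\left(M \right)} = 1$ ($q{\left(M \right)} = \frac{2 M}{2 M} = 2 M \frac{1}{2 M} = 1$)
$d{\left(-12 \right)} q{\left(57 \right)} - 4119862 = 4 \left(-12\right)^{2} \cdot 1 - 4119862 = 4 \cdot 144 \cdot 1 - 4119862 = 576 \cdot 1 - 4119862 = 576 - 4119862 = -4119286$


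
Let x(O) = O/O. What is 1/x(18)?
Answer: 1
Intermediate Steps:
x(O) = 1
1/x(18) = 1/1 = 1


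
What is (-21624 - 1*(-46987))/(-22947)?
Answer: -25363/22947 ≈ -1.1053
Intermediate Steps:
(-21624 - 1*(-46987))/(-22947) = (-21624 + 46987)*(-1/22947) = 25363*(-1/22947) = -25363/22947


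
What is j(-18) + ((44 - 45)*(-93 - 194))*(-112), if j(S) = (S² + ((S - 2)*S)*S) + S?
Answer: -38318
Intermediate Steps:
j(S) = S + S² + S²*(-2 + S) (j(S) = (S² + ((-2 + S)*S)*S) + S = (S² + (S*(-2 + S))*S) + S = (S² + S²*(-2 + S)) + S = S + S² + S²*(-2 + S))
j(-18) + ((44 - 45)*(-93 - 194))*(-112) = -18*(1 + (-18)² - 1*(-18)) + ((44 - 45)*(-93 - 194))*(-112) = -18*(1 + 324 + 18) - 1*(-287)*(-112) = -18*343 + 287*(-112) = -6174 - 32144 = -38318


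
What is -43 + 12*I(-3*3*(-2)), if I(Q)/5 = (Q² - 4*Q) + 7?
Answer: 15497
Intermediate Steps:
I(Q) = 35 - 20*Q + 5*Q² (I(Q) = 5*((Q² - 4*Q) + 7) = 5*(7 + Q² - 4*Q) = 35 - 20*Q + 5*Q²)
-43 + 12*I(-3*3*(-2)) = -43 + 12*(35 - 20*(-3*3)*(-2) + 5*(-3*3*(-2))²) = -43 + 12*(35 - (-180)*(-2) + 5*(-9*(-2))²) = -43 + 12*(35 - 20*18 + 5*18²) = -43 + 12*(35 - 360 + 5*324) = -43 + 12*(35 - 360 + 1620) = -43 + 12*1295 = -43 + 15540 = 15497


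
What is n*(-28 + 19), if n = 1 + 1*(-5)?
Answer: 36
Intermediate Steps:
n = -4 (n = 1 - 5 = -4)
n*(-28 + 19) = -4*(-28 + 19) = -4*(-9) = 36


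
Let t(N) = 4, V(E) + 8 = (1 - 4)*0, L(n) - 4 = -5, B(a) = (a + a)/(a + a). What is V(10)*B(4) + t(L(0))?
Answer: -4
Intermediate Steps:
B(a) = 1 (B(a) = (2*a)/((2*a)) = (2*a)*(1/(2*a)) = 1)
L(n) = -1 (L(n) = 4 - 5 = -1)
V(E) = -8 (V(E) = -8 + (1 - 4)*0 = -8 - 3*0 = -8 + 0 = -8)
V(10)*B(4) + t(L(0)) = -8*1 + 4 = -8 + 4 = -4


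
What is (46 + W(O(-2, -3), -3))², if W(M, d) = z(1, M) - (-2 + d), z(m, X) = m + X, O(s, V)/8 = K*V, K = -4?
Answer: 21904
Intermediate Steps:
O(s, V) = -32*V (O(s, V) = 8*(-4*V) = -32*V)
z(m, X) = X + m
W(M, d) = 3 + M - d (W(M, d) = (M + 1) - (-2 + d) = (1 + M) + (2 - d) = 3 + M - d)
(46 + W(O(-2, -3), -3))² = (46 + (3 - 32*(-3) - 1*(-3)))² = (46 + (3 + 96 + 3))² = (46 + 102)² = 148² = 21904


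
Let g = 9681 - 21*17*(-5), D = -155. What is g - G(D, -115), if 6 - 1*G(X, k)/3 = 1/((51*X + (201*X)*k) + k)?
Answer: 40924367643/3574805 ≈ 11448.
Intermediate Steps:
G(X, k) = 18 - 3/(k + 51*X + 201*X*k) (G(X, k) = 18 - 3/((51*X + (201*X)*k) + k) = 18 - 3/((51*X + 201*X*k) + k) = 18 - 3/(k + 51*X + 201*X*k))
g = 11466 (g = 9681 - 357*(-5) = 9681 - 1*(-1785) = 9681 + 1785 = 11466)
g - G(D, -115) = 11466 - 3*(-1 + 6*(-115) + 306*(-155) + 1206*(-155)*(-115))/(-115 + 51*(-155) + 201*(-155)*(-115)) = 11466 - 3*(-1 - 690 - 47430 + 21496950)/(-115 - 7905 + 3582825) = 11466 - 3*21448829/3574805 = 11466 - 1*64346487/3574805 = 11466 - 64346487/3574805 = 40924367643/3574805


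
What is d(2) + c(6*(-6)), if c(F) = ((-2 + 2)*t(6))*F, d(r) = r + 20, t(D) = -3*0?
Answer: 22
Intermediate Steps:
t(D) = 0
d(r) = 20 + r
c(F) = 0 (c(F) = ((-2 + 2)*0)*F = (0*0)*F = 0*F = 0)
d(2) + c(6*(-6)) = (20 + 2) + 0 = 22 + 0 = 22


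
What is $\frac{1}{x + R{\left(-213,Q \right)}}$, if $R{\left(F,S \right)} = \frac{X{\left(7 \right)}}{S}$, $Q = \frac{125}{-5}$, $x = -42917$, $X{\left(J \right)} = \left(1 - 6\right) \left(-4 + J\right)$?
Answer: $- \frac{5}{214582} \approx -2.3301 \cdot 10^{-5}$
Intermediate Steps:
$X{\left(J \right)} = 20 - 5 J$ ($X{\left(J \right)} = - 5 \left(-4 + J\right) = 20 - 5 J$)
$Q = -25$ ($Q = 125 \left(- \frac{1}{5}\right) = -25$)
$R{\left(F,S \right)} = - \frac{15}{S}$ ($R{\left(F,S \right)} = \frac{20 - 35}{S} = - \frac{15}{S}$)
$\frac{1}{x + R{\left(-213,Q \right)}} = \frac{1}{-42917 - \frac{15}{-25}} = \frac{1}{-42917 - - \frac{3}{5}} = \frac{1}{-42917 + \frac{3}{5}} = \frac{1}{- \frac{214582}{5}} = - \frac{5}{214582}$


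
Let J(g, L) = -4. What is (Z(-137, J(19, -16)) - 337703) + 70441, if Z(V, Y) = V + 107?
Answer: -267292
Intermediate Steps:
Z(V, Y) = 107 + V
(Z(-137, J(19, -16)) - 337703) + 70441 = ((107 - 137) - 337703) + 70441 = (-30 - 337703) + 70441 = -337733 + 70441 = -267292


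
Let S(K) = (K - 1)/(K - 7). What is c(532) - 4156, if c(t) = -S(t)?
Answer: -727477/175 ≈ -4157.0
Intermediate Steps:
S(K) = (-1 + K)/(-7 + K)
c(t) = -(-1 + t)/(-7 + t)
c(532) - 4156 = (1 - 1*532)/(-7 + 532) - 4156 = (1 - 532)/525 - 4156 = (1/525)*(-531) - 4156 = -177/175 - 4156 = -727477/175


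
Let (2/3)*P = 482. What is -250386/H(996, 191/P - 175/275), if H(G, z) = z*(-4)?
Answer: -995659929/5920 ≈ -1.6819e+5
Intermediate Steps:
P = 723 (P = (3/2)*482 = 723)
H(G, z) = -4*z
-250386/H(996, 191/P - 175/275) = -250386*(-1/(4*(191/723 - 175/275))) = -250386*(-1/(4*(191*(1/723) - 175*1/275))) = -250386*(-1/(4*(191/723 - 7/11))) = -250386/((-4*(-2960/7953))) = -250386/11840/7953 = -250386*7953/11840 = -995659929/5920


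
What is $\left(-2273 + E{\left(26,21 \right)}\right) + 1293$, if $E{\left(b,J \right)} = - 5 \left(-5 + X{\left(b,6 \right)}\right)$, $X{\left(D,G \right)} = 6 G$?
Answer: $-1135$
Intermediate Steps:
$E{\left(b,J \right)} = -155$ ($E{\left(b,J \right)} = - 5 \left(-5 + 6 \cdot 6\right) = - 5 \left(-5 + 36\right) = \left(-5\right) 31 = -155$)
$\left(-2273 + E{\left(26,21 \right)}\right) + 1293 = \left(-2273 - 155\right) + 1293 = -2428 + 1293 = -1135$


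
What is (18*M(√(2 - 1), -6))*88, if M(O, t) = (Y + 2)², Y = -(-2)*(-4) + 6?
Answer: 0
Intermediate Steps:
Y = -2 (Y = -2*4 + 6 = -8 + 6 = -2)
M(O, t) = 0 (M(O, t) = (-2 + 2)² = 0² = 0)
(18*M(√(2 - 1), -6))*88 = (18*0)*88 = 0*88 = 0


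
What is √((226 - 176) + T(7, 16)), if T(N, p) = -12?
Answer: √38 ≈ 6.1644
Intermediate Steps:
√((226 - 176) + T(7, 16)) = √((226 - 176) - 12) = √(50 - 12) = √38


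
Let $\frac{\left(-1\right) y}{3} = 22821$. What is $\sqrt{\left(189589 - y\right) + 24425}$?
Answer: $\sqrt{282477} \approx 531.49$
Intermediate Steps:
$y = -68463$ ($y = \left(-3\right) 22821 = -68463$)
$\sqrt{\left(189589 - y\right) + 24425} = \sqrt{\left(189589 - -68463\right) + 24425} = \sqrt{\left(189589 + 68463\right) + 24425} = \sqrt{258052 + 24425} = \sqrt{282477}$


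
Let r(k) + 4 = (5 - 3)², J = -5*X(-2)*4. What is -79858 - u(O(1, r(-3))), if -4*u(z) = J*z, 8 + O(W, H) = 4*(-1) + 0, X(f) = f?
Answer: -79978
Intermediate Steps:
J = 40 (J = -5*(-2)*4 = 10*4 = 40)
r(k) = 0 (r(k) = -4 + (5 - 3)² = -4 + 2² = -4 + 4 = 0)
O(W, H) = -12 (O(W, H) = -8 + (4*(-1) + 0) = -8 + (-4 + 0) = -8 - 4 = -12)
u(z) = -10*z
-79858 - u(O(1, r(-3))) = -79858 - (-10)*(-12) = -79858 - 1*120 = -79858 - 120 = -79978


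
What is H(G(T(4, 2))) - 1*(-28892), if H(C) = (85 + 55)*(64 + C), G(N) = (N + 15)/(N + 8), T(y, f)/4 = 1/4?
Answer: 342908/9 ≈ 38101.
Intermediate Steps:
T(y, f) = 1 (T(y, f) = 4/4 = 4*(¼) = 1)
G(N) = (15 + N)/(8 + N)
H(C) = 8960 + 140*C (H(C) = 140*(64 + C) = 8960 + 140*C)
H(G(T(4, 2))) - 1*(-28892) = (8960 + 140*((15 + 1)/(8 + 1))) - 1*(-28892) = (8960 + 140*(16/9)) + 28892 = (8960 + 2240/9) + 28892 = 82880/9 + 28892 = 342908/9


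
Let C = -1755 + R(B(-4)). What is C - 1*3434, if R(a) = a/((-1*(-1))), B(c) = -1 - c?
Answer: -5186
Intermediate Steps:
R(a) = a (R(a) = a/1 = a*1 = a)
C = -1752 (C = -1755 + (-1 - 1*(-4)) = -1755 + (-1 + 4) = -1755 + 3 = -1752)
C - 1*3434 = -1752 - 1*3434 = -1752 - 3434 = -5186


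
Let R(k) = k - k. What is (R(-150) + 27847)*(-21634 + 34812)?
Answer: 366967766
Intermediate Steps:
R(k) = 0
(R(-150) + 27847)*(-21634 + 34812) = (0 + 27847)*(-21634 + 34812) = 27847*13178 = 366967766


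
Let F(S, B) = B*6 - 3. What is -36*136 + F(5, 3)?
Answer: -4881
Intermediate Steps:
F(S, B) = -3 + 6*B (F(S, B) = 6*B - 3 = -3 + 6*B)
-36*136 + F(5, 3) = -36*136 + (-3 + 6*3) = -4896 + (-3 + 18) = -4896 + 15 = -4881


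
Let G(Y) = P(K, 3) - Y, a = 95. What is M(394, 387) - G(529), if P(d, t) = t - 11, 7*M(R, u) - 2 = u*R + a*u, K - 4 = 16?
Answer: 27572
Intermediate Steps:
K = 20 (K = 4 + 16 = 20)
M(R, u) = 2/7 + 95*u/7 + R*u/7 (M(R, u) = 2/7 + (u*R + 95*u)/7 = 2/7 + (R*u + 95*u)/7 = 2/7 + (95*u + R*u)/7 = 2/7 + (95*u/7 + R*u/7) = 2/7 + 95*u/7 + R*u/7)
P(d, t) = -11 + t
G(Y) = -8 - Y (G(Y) = (-11 + 3) - Y = -8 - Y)
M(394, 387) - G(529) = (2/7 + (95/7)*387 + (⅐)*394*387) - (-8 - 1*529) = (2/7 + 36765/7 + 152478/7) - (-8 - 529) = 27035 - 1*(-537) = 27035 + 537 = 27572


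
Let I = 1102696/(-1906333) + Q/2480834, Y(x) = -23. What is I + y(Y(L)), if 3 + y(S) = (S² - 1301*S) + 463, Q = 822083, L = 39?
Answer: 146190820908093639/4729295721722 ≈ 30912.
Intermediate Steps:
I = -1168441776825/4729295721722 (I = 1102696/(-1906333) + 822083/2480834 = 1102696*(-1/1906333) + 822083*(1/2480834) = -1102696/1906333 + 822083/2480834 = -1168441776825/4729295721722 ≈ -0.24706)
y(S) = 460 + S² - 1301*S (y(S) = -3 + ((S² - 1301*S) + 463) = -3 + (463 + S² - 1301*S) = 460 + S² - 1301*S)
I + y(Y(L)) = -1168441776825/4729295721722 + (460 + (-23)² - 1301*(-23)) = -1168441776825/4729295721722 + (460 + 529 + 29923) = -1168441776825/4729295721722 + 30912 = 146190820908093639/4729295721722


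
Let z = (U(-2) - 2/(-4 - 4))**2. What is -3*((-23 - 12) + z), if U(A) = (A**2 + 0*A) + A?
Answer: 1437/16 ≈ 89.813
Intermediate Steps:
U(A) = A + A**2 (U(A) = (A**2 + 0) + A = A**2 + A = A + A**2)
z = 81/16 (z = (-2*(1 - 2) - 2/(-4 - 4))**2 = (-2*(-1) - 2/(-8))**2 = (2 - 1/8*(-2))**2 = (2 + 1/4)**2 = (9/4)**2 = 81/16 ≈ 5.0625)
-3*((-23 - 12) + z) = -3*((-23 - 12) + 81/16) = -3*(-35 + 81/16) = -3*(-479/16) = 1437/16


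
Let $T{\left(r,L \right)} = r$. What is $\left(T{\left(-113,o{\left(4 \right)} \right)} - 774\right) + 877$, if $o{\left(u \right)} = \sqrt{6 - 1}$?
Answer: $-10$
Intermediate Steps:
$o{\left(u \right)} = \sqrt{5}$
$\left(T{\left(-113,o{\left(4 \right)} \right)} - 774\right) + 877 = \left(-113 - 774\right) + 877 = -887 + 877 = -10$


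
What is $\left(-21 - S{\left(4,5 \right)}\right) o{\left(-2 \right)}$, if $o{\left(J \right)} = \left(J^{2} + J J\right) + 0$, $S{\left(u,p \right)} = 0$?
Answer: $-168$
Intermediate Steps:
$o{\left(J \right)} = 2 J^{2}$ ($o{\left(J \right)} = \left(J^{2} + J^{2}\right) + 0 = 2 J^{2} + 0 = 2 J^{2}$)
$\left(-21 - S{\left(4,5 \right)}\right) o{\left(-2 \right)} = \left(-21 - 0\right) 2 \left(-2\right)^{2} = \left(-21 + 0\right) 2 \cdot 4 = \left(-21\right) 8 = -168$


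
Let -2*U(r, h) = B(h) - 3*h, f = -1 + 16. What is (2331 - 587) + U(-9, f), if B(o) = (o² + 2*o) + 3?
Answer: 3275/2 ≈ 1637.5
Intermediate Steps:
B(o) = 3 + o² + 2*o
f = 15
U(r, h) = -3/2 + h/2 - h²/2 (U(r, h) = -((3 + h² + 2*h) - 3*h)/2 = -(3 + h² - h)/2 = -3/2 + h/2 - h²/2)
(2331 - 587) + U(-9, f) = (2331 - 587) + (-3/2 + (½)*15 - ½*15²) = 1744 + (-3/2 + 15/2 - ½*225) = 1744 + (-3/2 + 15/2 - 225/2) = 1744 - 213/2 = 3275/2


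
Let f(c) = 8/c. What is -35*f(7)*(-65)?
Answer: 2600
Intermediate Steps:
-35*f(7)*(-65) = -280/7*(-65) = -35*8/7*(-65) = -40*(-65) = 2600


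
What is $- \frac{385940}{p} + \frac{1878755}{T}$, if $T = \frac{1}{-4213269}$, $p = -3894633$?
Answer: $- \frac{30828747217396204195}{3894633} \approx -7.9157 \cdot 10^{12}$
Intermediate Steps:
$T = - \frac{1}{4213269} \approx -2.3735 \cdot 10^{-7}$
$- \frac{385940}{p} + \frac{1878755}{T} = - \frac{385940}{-3894633} + \frac{1878755}{- \frac{1}{4213269}} = \left(-385940\right) \left(- \frac{1}{3894633}\right) + 1878755 \left(-4213269\right) = \frac{385940}{3894633} - 7915700200095 = - \frac{30828747217396204195}{3894633}$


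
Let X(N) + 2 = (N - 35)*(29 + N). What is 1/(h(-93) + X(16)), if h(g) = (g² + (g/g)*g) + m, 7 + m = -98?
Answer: 1/7594 ≈ 0.00013168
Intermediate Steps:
m = -105 (m = -7 - 98 = -105)
h(g) = -105 + g + g² (h(g) = (g² + (g/g)*g) - 105 = (g² + 1*g) - 105 = (g² + g) - 105 = (g + g²) - 105 = -105 + g + g²)
X(N) = -2 + (-35 + N)*(29 + N) (X(N) = -2 + (N - 35)*(29 + N) = -2 + (-35 + N)*(29 + N))
1/(h(-93) + X(16)) = 1/((-105 - 93 + (-93)²) + (-1017 + 16² - 6*16)) = 1/((-105 - 93 + 8649) + (-1017 + 256 - 96)) = 1/(8451 - 857) = 1/7594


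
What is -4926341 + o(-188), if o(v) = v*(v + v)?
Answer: -4855653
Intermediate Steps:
o(v) = 2*v² (o(v) = v*(2*v) = 2*v²)
-4926341 + o(-188) = -4926341 + 2*(-188)² = -4926341 + 2*35344 = -4926341 + 70688 = -4855653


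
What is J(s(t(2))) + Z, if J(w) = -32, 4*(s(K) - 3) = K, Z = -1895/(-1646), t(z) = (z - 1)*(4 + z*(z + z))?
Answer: -50777/1646 ≈ -30.849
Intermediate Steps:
t(z) = (-1 + z)*(4 + 2*z²) (t(z) = (-1 + z)*(4 + z*(2*z)) = (-1 + z)*(4 + 2*z²))
Z = 1895/1646 (Z = -1895*(-1/1646) = 1895/1646 ≈ 1.1513)
s(K) = 3 + K/4
J(s(t(2))) + Z = -32 + 1895/1646 = -50777/1646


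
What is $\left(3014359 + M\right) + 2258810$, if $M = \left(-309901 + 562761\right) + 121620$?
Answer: $5647649$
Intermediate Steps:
$M = 374480$ ($M = 252860 + 121620 = 374480$)
$\left(3014359 + M\right) + 2258810 = \left(3014359 + 374480\right) + 2258810 = 3388839 + 2258810 = 5647649$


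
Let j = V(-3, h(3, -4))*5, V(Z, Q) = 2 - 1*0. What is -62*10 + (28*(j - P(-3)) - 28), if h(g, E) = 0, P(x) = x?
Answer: -284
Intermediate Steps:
V(Z, Q) = 2 (V(Z, Q) = 2 + 0 = 2)
j = 10 (j = 2*5 = 10)
-62*10 + (28*(j - P(-3)) - 28) = -62*10 + (28*(10 - 1*(-3)) - 28) = -620 + (28*(10 + 3) - 28) = -620 + (28*13 - 28) = -620 + (364 - 28) = -620 + 336 = -284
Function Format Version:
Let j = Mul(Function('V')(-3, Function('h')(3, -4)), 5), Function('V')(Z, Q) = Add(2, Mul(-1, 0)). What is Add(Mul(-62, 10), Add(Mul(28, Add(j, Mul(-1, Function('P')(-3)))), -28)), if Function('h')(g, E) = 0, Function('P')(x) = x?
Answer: -284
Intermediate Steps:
Function('V')(Z, Q) = 2 (Function('V')(Z, Q) = Add(2, 0) = 2)
j = 10 (j = Mul(2, 5) = 10)
Add(Mul(-62, 10), Add(Mul(28, Add(j, Mul(-1, Function('P')(-3)))), -28)) = Add(Mul(-62, 10), Add(Mul(28, Add(10, Mul(-1, -3))), -28)) = Add(-620, Add(Mul(28, Add(10, 3)), -28)) = Add(-620, Add(Mul(28, 13), -28)) = Add(-620, Add(364, -28)) = Add(-620, 336) = -284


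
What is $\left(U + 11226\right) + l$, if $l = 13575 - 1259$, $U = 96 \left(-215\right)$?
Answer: $2902$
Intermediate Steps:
$U = -20640$
$l = 12316$ ($l = 13575 - 1259 = 12316$)
$\left(U + 11226\right) + l = \left(-20640 + 11226\right) + 12316 = -9414 + 12316 = 2902$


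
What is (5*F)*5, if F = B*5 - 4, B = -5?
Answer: -725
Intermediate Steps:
F = -29 (F = -5*5 - 4 = -25 - 4 = -29)
(5*F)*5 = (5*(-29))*5 = -145*5 = -725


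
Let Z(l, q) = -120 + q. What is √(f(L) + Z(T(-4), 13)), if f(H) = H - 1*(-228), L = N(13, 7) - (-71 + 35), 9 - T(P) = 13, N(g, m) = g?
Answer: √170 ≈ 13.038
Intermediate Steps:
T(P) = -4 (T(P) = 9 - 1*13 = 9 - 13 = -4)
L = 49 (L = 13 - (-71 + 35) = 13 - 1*(-36) = 13 + 36 = 49)
f(H) = 228 + H (f(H) = H + 228 = 228 + H)
√(f(L) + Z(T(-4), 13)) = √((228 + 49) + (-120 + 13)) = √(277 - 107) = √170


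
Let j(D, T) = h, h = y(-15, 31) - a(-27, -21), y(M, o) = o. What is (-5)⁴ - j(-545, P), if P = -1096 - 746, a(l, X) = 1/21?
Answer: 12475/21 ≈ 594.05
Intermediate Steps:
a(l, X) = 1/21
P = -1842
h = 650/21 (h = 31 - 1*1/21 = 31 - 1/21 = 650/21 ≈ 30.952)
j(D, T) = 650/21
(-5)⁴ - j(-545, P) = (-5)⁴ - 1*650/21 = 625 - 650/21 = 12475/21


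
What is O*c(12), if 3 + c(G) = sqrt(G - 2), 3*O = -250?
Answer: 250 - 250*sqrt(10)/3 ≈ -13.523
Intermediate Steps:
O = -250/3 (O = (1/3)*(-250) = -250/3 ≈ -83.333)
c(G) = -3 + sqrt(-2 + G) (c(G) = -3 + sqrt(G - 2) = -3 + sqrt(-2 + G))
O*c(12) = -250*(-3 + sqrt(-2 + 12))/3 = -250*(-3 + sqrt(10))/3 = 250 - 250*sqrt(10)/3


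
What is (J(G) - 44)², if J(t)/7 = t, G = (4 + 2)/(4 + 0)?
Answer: 4489/4 ≈ 1122.3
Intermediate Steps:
G = 3/2 (G = 6/4 = 6*(¼) = 3/2 ≈ 1.5000)
J(t) = 7*t
(J(G) - 44)² = (7*(3/2) - 44)² = (21/2 - 44)² = (-67/2)² = 4489/4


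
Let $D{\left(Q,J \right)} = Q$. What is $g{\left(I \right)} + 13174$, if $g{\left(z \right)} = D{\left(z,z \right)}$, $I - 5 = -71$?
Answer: $13108$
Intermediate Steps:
$I = -66$ ($I = 5 - 71 = -66$)
$g{\left(z \right)} = z$
$g{\left(I \right)} + 13174 = -66 + 13174 = 13108$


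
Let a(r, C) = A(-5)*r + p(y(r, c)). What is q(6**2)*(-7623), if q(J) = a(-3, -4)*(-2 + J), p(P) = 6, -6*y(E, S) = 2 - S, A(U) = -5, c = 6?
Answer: -5442822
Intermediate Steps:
y(E, S) = -1/3 + S/6 (y(E, S) = -(2 - S)/6 = -1/3 + S/6)
a(r, C) = 6 - 5*r (a(r, C) = -5*r + 6 = 6 - 5*r)
q(J) = -42 + 21*J (q(J) = (6 - 5*(-3))*(-2 + J) = (6 + 15)*(-2 + J) = 21*(-2 + J) = -42 + 21*J)
q(6**2)*(-7623) = (-42 + 21*6**2)*(-7623) = (-42 + 21*36)*(-7623) = (-42 + 756)*(-7623) = 714*(-7623) = -5442822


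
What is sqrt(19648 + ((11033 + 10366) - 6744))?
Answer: sqrt(34303) ≈ 185.21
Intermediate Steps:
sqrt(19648 + ((11033 + 10366) - 6744)) = sqrt(19648 + (21399 - 6744)) = sqrt(19648 + 14655) = sqrt(34303)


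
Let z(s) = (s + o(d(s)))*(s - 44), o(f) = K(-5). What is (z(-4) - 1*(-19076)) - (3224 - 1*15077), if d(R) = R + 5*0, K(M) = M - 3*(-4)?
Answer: 30785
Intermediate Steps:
K(M) = 12 + M (K(M) = M + 12 = 12 + M)
d(R) = R (d(R) = R + 0 = R)
o(f) = 7 (o(f) = 12 - 5 = 7)
z(s) = (-44 + s)*(7 + s) (z(s) = (s + 7)*(s - 44) = (7 + s)*(-44 + s) = (-44 + s)*(7 + s))
(z(-4) - 1*(-19076)) - (3224 - 1*15077) = ((-308 + (-4)² - 37*(-4)) - 1*(-19076)) - (3224 - 1*15077) = ((-308 + 16 + 148) + 19076) - (3224 - 15077) = (-144 + 19076) - 1*(-11853) = 18932 + 11853 = 30785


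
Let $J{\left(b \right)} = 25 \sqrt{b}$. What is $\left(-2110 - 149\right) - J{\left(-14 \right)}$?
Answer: $-2259 - 25 i \sqrt{14} \approx -2259.0 - 93.541 i$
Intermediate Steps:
$\left(-2110 - 149\right) - J{\left(-14 \right)} = \left(-2110 - 149\right) - 25 \sqrt{-14} = \left(-2110 - 149\right) - 25 i \sqrt{14} = -2259 - 25 i \sqrt{14}$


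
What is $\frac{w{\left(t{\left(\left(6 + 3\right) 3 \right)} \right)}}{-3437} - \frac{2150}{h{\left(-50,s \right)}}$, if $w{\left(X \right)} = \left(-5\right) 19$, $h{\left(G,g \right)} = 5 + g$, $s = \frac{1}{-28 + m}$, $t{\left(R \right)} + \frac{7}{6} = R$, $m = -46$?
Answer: $- \frac{546791645}{1268253} \approx -431.14$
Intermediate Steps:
$t{\left(R \right)} = - \frac{7}{6} + R$
$s = - \frac{1}{74}$ ($s = \frac{1}{-28 - 46} = \frac{1}{-74} = - \frac{1}{74} \approx -0.013514$)
$w{\left(X \right)} = -95$
$\frac{w{\left(t{\left(\left(6 + 3\right) 3 \right)} \right)}}{-3437} - \frac{2150}{h{\left(-50,s \right)}} = - \frac{95}{-3437} - \frac{2150}{5 - \frac{1}{74}} = \left(-95\right) \left(- \frac{1}{3437}\right) - \frac{2150}{\frac{369}{74}} = \frac{95}{3437} - \frac{159100}{369} = - \frac{546791645}{1268253}$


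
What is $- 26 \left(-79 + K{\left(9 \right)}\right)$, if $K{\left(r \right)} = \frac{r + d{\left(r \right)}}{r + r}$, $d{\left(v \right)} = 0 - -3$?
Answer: $\frac{6110}{3} \approx 2036.7$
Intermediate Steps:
$d{\left(v \right)} = 3$ ($d{\left(v \right)} = 0 + 3 = 3$)
$K{\left(r \right)} = \frac{3 + r}{2 r}$ ($K{\left(r \right)} = \frac{r + 3}{r + r} = \frac{3 + r}{2 r}$)
$- 26 \left(-79 + K{\left(9 \right)}\right) = - 26 \left(-79 + \frac{3 + 9}{2 \cdot 9}\right) = - 26 \left(-79 + \frac{1}{2} \cdot \frac{1}{9} \cdot 12\right) = - 26 \left(-79 + \frac{2}{3}\right) = \left(-26\right) \left(- \frac{235}{3}\right) = \frac{6110}{3}$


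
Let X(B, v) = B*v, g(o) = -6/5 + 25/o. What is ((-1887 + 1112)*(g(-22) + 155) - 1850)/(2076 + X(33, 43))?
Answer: -176241/5126 ≈ -34.382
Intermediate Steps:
g(o) = -6/5 + 25/o (g(o) = -6*1/5 + 25/o = -6/5 + 25/o)
((-1887 + 1112)*(g(-22) + 155) - 1850)/(2076 + X(33, 43)) = ((-1887 + 1112)*((-6/5 + 25/(-22)) + 155) - 1850)/(2076 + 33*43) = (-775*((-6/5 + 25*(-1/22)) + 155) - 1850)/(2076 + 1419) = (-775*((-6/5 - 25/22) + 155) - 1850)/3495 = (-775*(-257/110 + 155) - 1850)*(1/3495) = (-775*16793/110 - 1850)*(1/3495) = (-2602915/22 - 1850)*(1/3495) = -2643615/22*1/3495 = -176241/5126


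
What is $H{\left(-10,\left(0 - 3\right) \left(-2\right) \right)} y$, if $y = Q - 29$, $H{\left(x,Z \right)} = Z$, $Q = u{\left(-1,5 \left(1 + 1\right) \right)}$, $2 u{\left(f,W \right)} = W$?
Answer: $-144$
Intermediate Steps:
$u{\left(f,W \right)} = \frac{W}{2}$
$Q = 5$ ($Q = \frac{5 \left(1 + 1\right)}{2} = \frac{5 \cdot 2}{2} = \frac{1}{2} \cdot 10 = 5$)
$y = -24$ ($y = 5 - 29 = -24$)
$H{\left(-10,\left(0 - 3\right) \left(-2\right) \right)} y = \left(0 - 3\right) \left(-2\right) \left(-24\right) = \left(-3\right) \left(-2\right) \left(-24\right) = 6 \left(-24\right) = -144$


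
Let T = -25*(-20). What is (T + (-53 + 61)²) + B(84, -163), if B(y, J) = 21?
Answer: 585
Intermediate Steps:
T = 500
(T + (-53 + 61)²) + B(84, -163) = (500 + (-53 + 61)²) + 21 = (500 + 8²) + 21 = (500 + 64) + 21 = 564 + 21 = 585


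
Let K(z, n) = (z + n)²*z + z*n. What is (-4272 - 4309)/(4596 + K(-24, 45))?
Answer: 8581/7068 ≈ 1.2141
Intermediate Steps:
K(z, n) = n*z + z*(n + z)² (K(z, n) = (n + z)²*z + n*z = z*(n + z)² + n*z = n*z + z*(n + z)²)
(-4272 - 4309)/(4596 + K(-24, 45)) = (-4272 - 4309)/(4596 - 24*(45 + (45 - 24)²)) = -8581/(4596 - 24*(45 + 21²)) = -8581/(4596 - 24*(45 + 441)) = -8581/(4596 - 24*486) = -8581/(4596 - 11664) = -8581/(-7068) = -8581*(-1/7068) = 8581/7068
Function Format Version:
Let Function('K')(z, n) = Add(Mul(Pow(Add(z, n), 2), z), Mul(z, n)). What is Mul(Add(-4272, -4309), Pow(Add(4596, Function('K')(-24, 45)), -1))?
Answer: Rational(8581, 7068) ≈ 1.2141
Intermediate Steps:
Function('K')(z, n) = Add(Mul(n, z), Mul(z, Pow(Add(n, z), 2))) (Function('K')(z, n) = Add(Mul(Pow(Add(n, z), 2), z), Mul(n, z)) = Add(Mul(z, Pow(Add(n, z), 2)), Mul(n, z)) = Add(Mul(n, z), Mul(z, Pow(Add(n, z), 2))))
Mul(Add(-4272, -4309), Pow(Add(4596, Function('K')(-24, 45)), -1)) = Mul(Add(-4272, -4309), Pow(Add(4596, Mul(-24, Add(45, Pow(Add(45, -24), 2)))), -1)) = Mul(-8581, Pow(Add(4596, Mul(-24, Add(45, Pow(21, 2)))), -1)) = Mul(-8581, Pow(Add(4596, Mul(-24, Add(45, 441))), -1)) = Mul(-8581, Pow(Add(4596, Mul(-24, 486)), -1)) = Mul(-8581, Pow(Add(4596, -11664), -1)) = Mul(-8581, Pow(-7068, -1)) = Mul(-8581, Rational(-1, 7068)) = Rational(8581, 7068)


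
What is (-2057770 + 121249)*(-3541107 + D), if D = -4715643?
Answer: 15989369766750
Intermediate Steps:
(-2057770 + 121249)*(-3541107 + D) = (-2057770 + 121249)*(-3541107 - 4715643) = -1936521*(-8256750) = 15989369766750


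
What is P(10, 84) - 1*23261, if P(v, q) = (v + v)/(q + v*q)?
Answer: -5373286/231 ≈ -23261.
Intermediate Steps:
P(v, q) = 2*v/(q + q*v) (P(v, q) = (2*v)/(q + q*v) = 2*v/(q + q*v))
P(10, 84) - 1*23261 = 2*10/(84*(1 + 10)) - 1*23261 = 2*10*(1/84)/11 - 23261 = 2*10*(1/84)*(1/11) - 23261 = 5/231 - 23261 = -5373286/231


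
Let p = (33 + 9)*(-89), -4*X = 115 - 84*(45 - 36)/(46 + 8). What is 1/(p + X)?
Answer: -4/15053 ≈ -0.00026573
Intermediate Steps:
X = -101/4 (X = -(115 - 84*(45 - 36)/(46 + 8))/4 = -(115 - 756/54)/4 = -(115 - 84*⅙)/4 = -(115 - 14)/4 = -¼*101 = -101/4 ≈ -25.250)
p = -3738 (p = 42*(-89) = -3738)
1/(p + X) = 1/(-3738 - 101/4) = 1/(-15053/4) = -4/15053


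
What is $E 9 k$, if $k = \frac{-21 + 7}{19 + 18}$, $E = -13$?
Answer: $\frac{1638}{37} \approx 44.27$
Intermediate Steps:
$k = - \frac{14}{37} \approx -0.37838$
$E 9 k = \left(-13\right) 9 \left(- \frac{14}{37}\right) = \left(-117\right) \left(- \frac{14}{37}\right) = \frac{1638}{37}$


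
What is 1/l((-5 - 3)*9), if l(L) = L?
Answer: -1/72 ≈ -0.013889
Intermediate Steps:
1/l((-5 - 3)*9) = 1/((-5 - 3)*9) = 1/(-8*9) = 1/(-72) = -1/72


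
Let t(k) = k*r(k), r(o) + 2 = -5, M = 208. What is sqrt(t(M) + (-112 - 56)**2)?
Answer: 4*sqrt(1673) ≈ 163.61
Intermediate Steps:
r(o) = -7 (r(o) = -2 - 5 = -7)
t(k) = -7*k (t(k) = k*(-7) = -7*k)
sqrt(t(M) + (-112 - 56)**2) = sqrt(-7*208 + (-112 - 56)**2) = sqrt(-1456 + (-168)**2) = sqrt(-1456 + 28224) = sqrt(26768) = 4*sqrt(1673)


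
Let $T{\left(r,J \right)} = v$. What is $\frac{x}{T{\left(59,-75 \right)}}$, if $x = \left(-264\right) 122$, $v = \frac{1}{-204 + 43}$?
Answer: $5185488$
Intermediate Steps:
$v = - \frac{1}{161}$ ($v = \frac{1}{-161} = - \frac{1}{161} \approx -0.0062112$)
$x = -32208$
$T{\left(r,J \right)} = - \frac{1}{161}$
$\frac{x}{T{\left(59,-75 \right)}} = - \frac{32208}{- \frac{1}{161}} = \left(-32208\right) \left(-161\right) = 5185488$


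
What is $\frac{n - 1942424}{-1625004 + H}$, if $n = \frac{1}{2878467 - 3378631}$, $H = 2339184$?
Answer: $- \frac{323843519179}{119069041840} \approx -2.7198$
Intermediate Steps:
$n = - \frac{1}{500164}$ ($n = \frac{1}{2878467 - 3378631} = \frac{1}{-500164} = - \frac{1}{500164} \approx -1.9993 \cdot 10^{-6}$)
$\frac{n - 1942424}{-1625004 + H} = \frac{- \frac{1}{500164} - 1942424}{-1625004 + 2339184} = - \frac{971530557537}{500164 \cdot 714180} = \left(- \frac{971530557537}{500164}\right) \frac{1}{714180} = - \frac{323843519179}{119069041840}$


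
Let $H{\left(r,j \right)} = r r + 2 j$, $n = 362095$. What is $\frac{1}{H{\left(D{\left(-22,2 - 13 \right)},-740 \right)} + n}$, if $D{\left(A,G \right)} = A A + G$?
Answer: $\frac{1}{584344} \approx 1.7113 \cdot 10^{-6}$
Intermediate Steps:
$D{\left(A,G \right)} = G + A^{2}$ ($D{\left(A,G \right)} = A^{2} + G = G + A^{2}$)
$H{\left(r,j \right)} = r^{2} + 2 j$
$\frac{1}{H{\left(D{\left(-22,2 - 13 \right)},-740 \right)} + n} = \frac{1}{\left(\left(\left(2 - 13\right) + \left(-22\right)^{2}\right)^{2} + 2 \left(-740\right)\right) + 362095} = \frac{1}{\left(\left(\left(2 - 13\right) + 484\right)^{2} - 1480\right) + 362095} = \frac{1}{\left(\left(-11 + 484\right)^{2} - 1480\right) + 362095} = \frac{1}{\left(473^{2} - 1480\right) + 362095} = \frac{1}{\left(223729 - 1480\right) + 362095} = \frac{1}{222249 + 362095} = \frac{1}{584344}$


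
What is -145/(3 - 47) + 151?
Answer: 6789/44 ≈ 154.30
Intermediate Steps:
-145/(3 - 47) + 151 = -145/(-44) + 151 = -1/44*(-145) + 151 = 145/44 + 151 = 6789/44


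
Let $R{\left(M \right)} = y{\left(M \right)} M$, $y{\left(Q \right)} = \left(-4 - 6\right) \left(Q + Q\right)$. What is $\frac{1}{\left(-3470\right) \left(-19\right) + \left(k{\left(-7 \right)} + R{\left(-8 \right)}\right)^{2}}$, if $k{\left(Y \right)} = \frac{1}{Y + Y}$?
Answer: $\frac{196}{334084521} \approx 5.8668 \cdot 10^{-7}$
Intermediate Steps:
$k{\left(Y \right)} = \frac{1}{2 Y}$
$y{\left(Q \right)} = - 20 Q$ ($y{\left(Q \right)} = \left(-4 - 6\right) 2 Q = - 10 \cdot 2 Q = - 20 Q$)
$R{\left(M \right)} = - 20 M^{2}$ ($R{\left(M \right)} = - 20 M M = - 20 M^{2}$)
$\frac{1}{\left(-3470\right) \left(-19\right) + \left(k{\left(-7 \right)} + R{\left(-8 \right)}\right)^{2}} = \frac{1}{\left(-3470\right) \left(-19\right) + \left(\frac{1}{2 \left(-7\right)} - 20 \left(-8\right)^{2}\right)^{2}} = \frac{1}{65930 + \left(\frac{1}{2} \left(- \frac{1}{7}\right) - 1280\right)^{2}} = \frac{1}{65930 + \left(- \frac{1}{14} - 1280\right)^{2}} = \frac{1}{65930 + \left(- \frac{17921}{14}\right)^{2}} = \frac{1}{65930 + \frac{321162241}{196}} = \frac{1}{\frac{334084521}{196}} = \frac{196}{334084521}$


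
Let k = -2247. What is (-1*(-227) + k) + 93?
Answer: -1927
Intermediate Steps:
(-1*(-227) + k) + 93 = (-1*(-227) - 2247) + 93 = (227 - 2247) + 93 = -2020 + 93 = -1927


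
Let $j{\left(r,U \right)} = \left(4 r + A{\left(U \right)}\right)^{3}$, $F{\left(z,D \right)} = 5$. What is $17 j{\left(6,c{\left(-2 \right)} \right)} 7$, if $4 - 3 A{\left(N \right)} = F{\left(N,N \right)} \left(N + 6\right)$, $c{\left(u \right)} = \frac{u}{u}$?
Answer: $\frac{8201599}{27} \approx 3.0376 \cdot 10^{5}$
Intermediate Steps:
$c{\left(u \right)} = 1$
$A{\left(N \right)} = - \frac{26}{3} - \frac{5 N}{3}$ ($A{\left(N \right)} = \frac{4}{3} - \frac{5 \left(N + 6\right)}{3} = \frac{4}{3} - \frac{5 \left(6 + N\right)}{3} = \frac{4}{3} - \frac{30 + 5 N}{3} = \frac{4}{3} - \left(10 + \frac{5 N}{3}\right) = - \frac{26}{3} - \frac{5 N}{3}$)
$j{\left(r,U \right)} = \left(- \frac{26}{3} + 4 r - \frac{5 U}{3}\right)^{3}$ ($j{\left(r,U \right)} = \left(4 r - \left(\frac{26}{3} + \frac{5 U}{3}\right)\right)^{3} = \left(- \frac{26}{3} + 4 r - \frac{5 U}{3}\right)^{3}$)
$17 j{\left(6,c{\left(-2 \right)} \right)} 7 = 17 \left(- \frac{\left(26 - 72 + 5 \cdot 1\right)^{3}}{27}\right) 7 = 17 \left(- \frac{\left(26 - 72 + 5\right)^{3}}{27}\right) 7 = 17 \left(- \frac{\left(-41\right)^{3}}{27}\right) 7 = 17 \left(\left(- \frac{1}{27}\right) \left(-68921\right)\right) 7 = 17 \cdot \frac{68921}{27} \cdot 7 = \frac{1171657}{27} \cdot 7 = \frac{8201599}{27}$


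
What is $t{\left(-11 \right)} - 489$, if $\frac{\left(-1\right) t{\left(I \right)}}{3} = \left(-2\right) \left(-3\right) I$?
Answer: $-291$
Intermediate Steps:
$t{\left(I \right)} = - 18 I$ ($t{\left(I \right)} = - 3 \left(-2\right) \left(-3\right) I = - 3 \cdot 6 I = - 18 I$)
$t{\left(-11 \right)} - 489 = \left(-18\right) \left(-11\right) - 489 = 198 - 489 = -291$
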